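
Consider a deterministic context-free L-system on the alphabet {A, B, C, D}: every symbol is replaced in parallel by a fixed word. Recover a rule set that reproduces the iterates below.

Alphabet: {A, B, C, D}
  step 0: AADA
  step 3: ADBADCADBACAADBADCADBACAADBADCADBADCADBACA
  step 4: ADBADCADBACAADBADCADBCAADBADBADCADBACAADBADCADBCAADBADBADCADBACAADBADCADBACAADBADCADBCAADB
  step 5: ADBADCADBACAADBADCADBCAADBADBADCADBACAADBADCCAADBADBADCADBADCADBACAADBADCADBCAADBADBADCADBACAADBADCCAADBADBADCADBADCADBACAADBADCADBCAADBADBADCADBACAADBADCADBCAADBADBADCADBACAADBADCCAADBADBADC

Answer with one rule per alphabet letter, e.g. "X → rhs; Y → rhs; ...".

A->ADB, B->DC, C->CA, D->A

  step 4 ⇒ step 5: ADBADCADBACAADBADCADBCAADBADBADCADBACAADBADCADBCAADBADBADCADBACAADBADCADBACAADBADCADBCAADB ⇒ ADB·A·DC·ADB·A·CA·ADB·A·DC·ADB·CA·ADB·ADB·A·DC·ADB·A·CA·ADB·A·DC·CA·ADB·ADB·A·DC·ADB·A·DC·ADB·A·CA·ADB·A·DC·ADB·CA·ADB·ADB·A·DC·ADB·A·CA·ADB·A·DC·CA·ADB·ADB·A·DC·ADB·A·DC·ADB·A·CA·ADB·A·DC·ADB·CA·ADB·ADB·A·DC·ADB·A·CA·ADB·A·DC·ADB·CA·ADB·ADB·A·DC·ADB·A·CA·ADB·A·DC·CA·ADB·ADB·A·DC
    A ↦ ADB
    B ↦ DC
    C ↦ CA
    D ↦ A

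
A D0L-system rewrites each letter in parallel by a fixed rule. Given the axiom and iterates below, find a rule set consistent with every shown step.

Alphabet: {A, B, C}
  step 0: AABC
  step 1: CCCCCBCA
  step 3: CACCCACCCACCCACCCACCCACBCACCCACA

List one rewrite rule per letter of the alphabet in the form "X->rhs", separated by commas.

  step 0 ⇒ step 1: AABC ⇒ CC·CC·CB·CA
    A ↦ CC
    B ↦ CB
    C ↦ CA

A->CC, B->CB, C->CA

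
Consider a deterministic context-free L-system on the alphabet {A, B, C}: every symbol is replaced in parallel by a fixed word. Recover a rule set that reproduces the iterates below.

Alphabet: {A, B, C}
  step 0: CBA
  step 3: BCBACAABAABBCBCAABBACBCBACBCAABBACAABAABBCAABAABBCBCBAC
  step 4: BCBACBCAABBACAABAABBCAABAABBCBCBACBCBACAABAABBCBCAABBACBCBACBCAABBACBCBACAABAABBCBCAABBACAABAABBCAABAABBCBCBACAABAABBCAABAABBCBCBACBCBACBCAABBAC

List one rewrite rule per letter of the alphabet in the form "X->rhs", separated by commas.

  step 3 ⇒ step 4: BCBACAABAABBCBCAABBACBCBACBCAABBACAABAABBCAABAABBCBCBAC ⇒ BC·BAC·BC·AAB·BAC·AAB·AAB·BC·AAB·AAB·BC·BC·BAC·BC·BAC·AAB·AAB·BC·BC·AAB·BAC·BC·BAC·BC·AAB·BAC·BC·BAC·AAB·AAB·BC·BC·AAB·BAC·AAB·AAB·BC·AAB·AAB·BC·BC·BAC·AAB·AAB·BC·AAB·AAB·BC·BC·BAC·BC·BAC·BC·AAB·BAC
    A ↦ AAB
    B ↦ BC
    C ↦ BAC

A->AAB, B->BC, C->BAC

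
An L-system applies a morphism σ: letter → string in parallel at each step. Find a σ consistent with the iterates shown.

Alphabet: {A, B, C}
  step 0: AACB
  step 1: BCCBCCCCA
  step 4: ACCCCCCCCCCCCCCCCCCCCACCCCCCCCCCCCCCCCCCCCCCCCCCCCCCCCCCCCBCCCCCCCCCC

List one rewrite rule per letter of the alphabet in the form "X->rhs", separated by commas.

A->BCC, B->A, C->CC

  step 0 ⇒ step 1: AACB ⇒ BCC·BCC·CC·A
    A ↦ BCC
    B ↦ A
    C ↦ CC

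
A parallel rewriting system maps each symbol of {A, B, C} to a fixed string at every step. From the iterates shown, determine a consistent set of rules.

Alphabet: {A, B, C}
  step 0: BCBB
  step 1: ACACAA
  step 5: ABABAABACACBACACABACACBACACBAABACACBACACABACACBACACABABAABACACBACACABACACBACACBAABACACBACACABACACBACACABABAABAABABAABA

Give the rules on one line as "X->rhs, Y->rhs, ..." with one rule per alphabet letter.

  step 0 ⇒ step 1: BCBB ⇒ A·CAC·A·A
    B ↦ A
    C ↦ CAC
    A ↦ BA  (constrained at step 1)

A->BA, B->A, C->CAC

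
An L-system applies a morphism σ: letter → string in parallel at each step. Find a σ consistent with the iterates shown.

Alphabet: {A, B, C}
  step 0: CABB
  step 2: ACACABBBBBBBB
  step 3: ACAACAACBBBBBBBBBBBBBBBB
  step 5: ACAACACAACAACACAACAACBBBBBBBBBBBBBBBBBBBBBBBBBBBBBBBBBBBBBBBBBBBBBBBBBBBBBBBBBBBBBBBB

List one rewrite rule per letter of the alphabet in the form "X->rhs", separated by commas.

A->AC, B->BB, C->A

  step 2 ⇒ step 3: ACACABBBBBBBB ⇒ AC·A·AC·A·AC·BB·BB·BB·BB·BB·BB·BB·BB
    A ↦ AC
    B ↦ BB
    C ↦ A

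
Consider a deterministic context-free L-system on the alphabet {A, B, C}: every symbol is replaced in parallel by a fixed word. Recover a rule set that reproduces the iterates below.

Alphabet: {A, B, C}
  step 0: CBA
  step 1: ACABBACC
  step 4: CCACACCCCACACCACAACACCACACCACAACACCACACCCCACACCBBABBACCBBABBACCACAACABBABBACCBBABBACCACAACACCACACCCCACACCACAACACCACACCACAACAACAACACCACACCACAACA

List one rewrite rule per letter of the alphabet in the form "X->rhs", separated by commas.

A->CC, B->BBA, C->ACA

  step 0 ⇒ step 1: CBA ⇒ ACA·BBA·CC
    A ↦ CC
    B ↦ BBA
    C ↦ ACA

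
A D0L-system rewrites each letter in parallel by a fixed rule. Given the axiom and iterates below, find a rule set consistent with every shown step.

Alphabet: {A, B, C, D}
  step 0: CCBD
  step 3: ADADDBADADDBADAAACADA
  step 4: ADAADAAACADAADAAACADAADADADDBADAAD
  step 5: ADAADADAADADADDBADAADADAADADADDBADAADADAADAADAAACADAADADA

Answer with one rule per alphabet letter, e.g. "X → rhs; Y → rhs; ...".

A->AD, B->AC, C->DB, D->A

  step 4 ⇒ step 5: ADAADAAACADAADAAACADAADADADDBADAAD ⇒ AD·A·AD·AD·A·AD·AD·AD·DB·AD·A·AD·AD·A·AD·AD·AD·DB·AD·A·AD·AD·A·AD·A·AD·A·A·AC·AD·A·AD·AD·A
    A ↦ AD
    B ↦ AC
    C ↦ DB
    D ↦ A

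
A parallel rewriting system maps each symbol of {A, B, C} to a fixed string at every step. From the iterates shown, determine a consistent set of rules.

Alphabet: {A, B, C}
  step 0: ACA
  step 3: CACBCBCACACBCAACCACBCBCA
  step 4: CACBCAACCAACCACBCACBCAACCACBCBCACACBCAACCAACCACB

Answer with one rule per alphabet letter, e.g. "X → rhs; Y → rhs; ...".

  step 3 ⇒ step 4: CACBCBCACACBCAACCACBCBCA ⇒ CA·CB·CA·AC·CA·AC·CA·CB·CA·CB·CA·AC·CA·CB·CB·CA·CA·CB·CA·AC·CA·AC·CA·CB
    A ↦ CB
    B ↦ AC
    C ↦ CA

A->CB, B->AC, C->CA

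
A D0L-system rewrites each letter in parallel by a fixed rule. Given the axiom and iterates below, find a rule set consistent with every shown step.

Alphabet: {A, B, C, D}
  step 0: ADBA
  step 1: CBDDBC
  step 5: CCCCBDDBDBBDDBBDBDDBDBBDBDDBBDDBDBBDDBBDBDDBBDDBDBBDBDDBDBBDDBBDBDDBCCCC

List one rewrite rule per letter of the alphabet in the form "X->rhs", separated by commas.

A->C, B->DB, C->AA, D->BD

  step 0 ⇒ step 1: ADBA ⇒ C·BD·DB·C
    A ↦ C
    B ↦ DB
    D ↦ BD
    C ↦ AA  (constrained at step 1)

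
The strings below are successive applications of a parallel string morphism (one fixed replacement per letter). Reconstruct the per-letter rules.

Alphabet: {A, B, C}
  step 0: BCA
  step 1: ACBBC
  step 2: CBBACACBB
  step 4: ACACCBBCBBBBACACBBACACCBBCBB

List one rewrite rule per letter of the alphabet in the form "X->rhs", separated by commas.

A->C, B->AC, C->BB

  step 1 ⇒ step 2: ACBBC ⇒ C·BB·AC·AC·BB
    A ↦ C
    B ↦ AC
    C ↦ BB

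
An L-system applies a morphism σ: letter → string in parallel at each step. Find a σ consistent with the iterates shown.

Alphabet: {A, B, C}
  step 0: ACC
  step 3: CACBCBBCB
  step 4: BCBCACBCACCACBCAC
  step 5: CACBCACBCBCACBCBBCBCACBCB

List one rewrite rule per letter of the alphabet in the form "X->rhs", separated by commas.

  step 4 ⇒ step 5: BCBCACBCACCACBCAC ⇒ CAC·B·CAC·B·C·B·CAC·B·C·B·B·C·B·CAC·B·C·B
    A ↦ C
    B ↦ CAC
    C ↦ B

A->C, B->CAC, C->B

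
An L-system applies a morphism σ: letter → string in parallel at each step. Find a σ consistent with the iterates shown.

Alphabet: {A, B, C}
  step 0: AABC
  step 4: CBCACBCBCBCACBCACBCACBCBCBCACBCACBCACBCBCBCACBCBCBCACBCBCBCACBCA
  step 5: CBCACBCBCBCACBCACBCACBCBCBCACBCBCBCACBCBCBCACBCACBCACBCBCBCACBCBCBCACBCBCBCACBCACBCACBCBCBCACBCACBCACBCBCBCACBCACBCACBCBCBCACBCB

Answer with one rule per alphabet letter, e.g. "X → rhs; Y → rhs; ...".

A->CB, B->CA, C->CB

  step 4 ⇒ step 5: CBCACBCBCBCACBCACBCACBCBCBCACBCACBCACBCBCBCACBCBCBCACBCBCBCACBCA ⇒ CB·CA·CB·CB·CB·CA·CB·CA·CB·CA·CB·CB·CB·CA·CB·CB·CB·CA·CB·CB·CB·CA·CB·CA·CB·CA·CB·CB·CB·CA·CB·CB·CB·CA·CB·CB·CB·CA·CB·CA·CB·CA·CB·CB·CB·CA·CB·CA·CB·CA·CB·CB·CB·CA·CB·CA·CB·CA·CB·CB·CB·CA·CB·CB
    A ↦ CB
    B ↦ CA
    C ↦ CB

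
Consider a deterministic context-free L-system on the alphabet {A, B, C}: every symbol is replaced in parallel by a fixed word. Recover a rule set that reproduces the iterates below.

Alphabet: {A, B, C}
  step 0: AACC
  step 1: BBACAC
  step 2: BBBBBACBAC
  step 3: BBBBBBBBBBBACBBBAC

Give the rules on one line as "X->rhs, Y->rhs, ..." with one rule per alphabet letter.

A->B, B->BB, C->AC

  step 2 ⇒ step 3: BBBBBACBAC ⇒ BB·BB·BB·BB·BB·B·AC·BB·B·AC
    A ↦ B
    B ↦ BB
    C ↦ AC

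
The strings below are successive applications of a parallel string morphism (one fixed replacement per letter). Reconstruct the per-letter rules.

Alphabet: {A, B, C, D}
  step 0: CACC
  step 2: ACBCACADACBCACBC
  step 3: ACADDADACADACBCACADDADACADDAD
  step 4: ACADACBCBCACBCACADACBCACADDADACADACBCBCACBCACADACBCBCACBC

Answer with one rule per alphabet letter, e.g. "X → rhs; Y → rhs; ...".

  step 3 ⇒ step 4: ACADDADACADACBCACADDADACADDAD ⇒ AC·AD·AC·BC·BC·AC·BC·AC·AD·AC·BC·AC·AD·D·AD·AC·AD·AC·BC·BC·AC·BC·AC·AD·AC·BC·BC·AC·BC
    A ↦ AC
    B ↦ D
    C ↦ AD
    D ↦ BC

A->AC, B->D, C->AD, D->BC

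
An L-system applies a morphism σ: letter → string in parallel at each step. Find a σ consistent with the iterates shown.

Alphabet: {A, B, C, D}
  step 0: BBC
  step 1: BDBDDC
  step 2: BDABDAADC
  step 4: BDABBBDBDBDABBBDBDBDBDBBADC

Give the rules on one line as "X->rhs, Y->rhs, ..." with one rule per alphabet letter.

A->BB, B->BD, C->DC, D->A

  step 1 ⇒ step 2: BDBDDC ⇒ BD·A·BD·A·A·DC
    B ↦ BD
    C ↦ DC
    D ↦ A
    A ↦ BB  (constrained at step 2)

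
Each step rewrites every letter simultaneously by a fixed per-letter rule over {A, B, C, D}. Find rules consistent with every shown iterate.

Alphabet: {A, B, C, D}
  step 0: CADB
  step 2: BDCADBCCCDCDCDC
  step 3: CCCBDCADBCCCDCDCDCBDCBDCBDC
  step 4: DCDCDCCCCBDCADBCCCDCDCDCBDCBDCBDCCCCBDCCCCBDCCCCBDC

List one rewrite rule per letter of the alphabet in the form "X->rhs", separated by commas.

  step 3 ⇒ step 4: CCCBDCADBCCCDCDCDCBDCBDCBDC ⇒ DC·DC·DC·CCC·B·DC·AD·B·CCC·DC·DC·DC·B·DC·B·DC·B·DC·CCC·B·DC·CCC·B·DC·CCC·B·DC
    A ↦ AD
    B ↦ CCC
    C ↦ DC
    D ↦ B

A->AD, B->CCC, C->DC, D->B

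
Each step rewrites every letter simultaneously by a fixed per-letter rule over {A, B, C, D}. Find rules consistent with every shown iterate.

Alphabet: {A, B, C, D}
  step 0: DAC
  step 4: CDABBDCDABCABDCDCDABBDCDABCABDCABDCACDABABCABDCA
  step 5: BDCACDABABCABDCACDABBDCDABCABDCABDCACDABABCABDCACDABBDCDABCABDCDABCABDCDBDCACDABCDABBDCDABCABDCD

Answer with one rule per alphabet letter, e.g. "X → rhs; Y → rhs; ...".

  step 4 ⇒ step 5: CDABBDCDABCABDCDCDABBDCDABCABDCABDCACDABABCABDCA ⇒ BD·CA·CD·AB·AB·CA·BD·CA·CD·AB·BD·CD·AB·CA·BD·CA·BD·CA·CD·AB·AB·CA·BD·CA·CD·AB·BD·CD·AB·CA·BD·CD·AB·CA·BD·CD·BD·CA·CD·AB·CD·AB·BD·CD·AB·CA·BD·CD
    A ↦ CD
    B ↦ AB
    C ↦ BD
    D ↦ CA

A->CD, B->AB, C->BD, D->CA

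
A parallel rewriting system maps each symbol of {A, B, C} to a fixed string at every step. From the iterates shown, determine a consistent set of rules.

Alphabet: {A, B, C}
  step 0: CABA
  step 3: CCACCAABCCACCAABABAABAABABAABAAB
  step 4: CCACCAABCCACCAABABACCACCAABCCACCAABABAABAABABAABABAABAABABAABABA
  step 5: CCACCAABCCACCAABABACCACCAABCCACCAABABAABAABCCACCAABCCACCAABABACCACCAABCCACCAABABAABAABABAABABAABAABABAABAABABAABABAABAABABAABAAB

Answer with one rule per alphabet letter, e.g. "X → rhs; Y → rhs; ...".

A->AB, B->A, C->CCA

  step 4 ⇒ step 5: CCACCAABCCACCAABABACCACCAABCCACCAABABAABAABABAABABAABAABABAABABA ⇒ CCA·CCA·AB·CCA·CCA·AB·AB·A·CCA·CCA·AB·CCA·CCA·AB·AB·A·AB·A·AB·CCA·CCA·AB·CCA·CCA·AB·AB·A·CCA·CCA·AB·CCA·CCA·AB·AB·A·AB·A·AB·AB·A·AB·AB·A·AB·A·AB·AB·A·AB·A·AB·AB·A·AB·AB·A·AB·A·AB·AB·A·AB·A·AB
    A ↦ AB
    B ↦ A
    C ↦ CCA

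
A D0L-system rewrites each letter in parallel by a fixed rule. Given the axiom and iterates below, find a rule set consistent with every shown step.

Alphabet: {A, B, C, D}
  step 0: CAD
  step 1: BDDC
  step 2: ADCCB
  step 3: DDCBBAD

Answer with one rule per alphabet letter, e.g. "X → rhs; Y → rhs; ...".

  step 2 ⇒ step 3: ADCCB ⇒ DD·C·B·B·AD
    A ↦ DD
    B ↦ AD
    C ↦ B
    D ↦ C

A->DD, B->AD, C->B, D->C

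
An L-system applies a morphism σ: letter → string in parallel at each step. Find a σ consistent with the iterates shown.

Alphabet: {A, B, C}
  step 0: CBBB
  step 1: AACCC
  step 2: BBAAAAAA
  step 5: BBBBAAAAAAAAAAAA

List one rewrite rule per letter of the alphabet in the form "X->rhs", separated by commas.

A->B, B->C, C->AA

  step 1 ⇒ step 2: AACCC ⇒ B·B·AA·AA·AA
    A ↦ B
    C ↦ AA
  step 0 ⇒ step 1: CBBB ⇒ AA·C·C·C
    B ↦ C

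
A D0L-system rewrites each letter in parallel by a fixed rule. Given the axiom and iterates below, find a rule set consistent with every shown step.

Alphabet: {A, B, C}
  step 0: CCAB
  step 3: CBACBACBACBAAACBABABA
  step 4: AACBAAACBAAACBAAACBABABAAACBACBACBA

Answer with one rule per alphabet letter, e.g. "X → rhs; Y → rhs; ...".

  step 3 ⇒ step 4: CBACBACBACBAAACBABABA ⇒ AA·C·BA·AA·C·BA·AA·C·BA·AA·C·BA·BA·BA·AA·C·BA·C·BA·C·BA
    A ↦ BA
    B ↦ C
    C ↦ AA

A->BA, B->C, C->AA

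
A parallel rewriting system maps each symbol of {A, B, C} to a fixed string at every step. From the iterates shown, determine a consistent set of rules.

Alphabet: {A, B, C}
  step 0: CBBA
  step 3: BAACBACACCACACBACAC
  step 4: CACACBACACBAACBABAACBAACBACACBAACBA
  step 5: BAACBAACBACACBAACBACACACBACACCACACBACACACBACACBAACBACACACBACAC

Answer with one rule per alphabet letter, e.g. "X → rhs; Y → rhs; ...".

  step 4 ⇒ step 5: CACACBACACBAACBABAACBAACBACACBAACBA ⇒ BA·AC·BA·AC·BA·C·AC·BA·AC·BA·C·AC·AC·BA·C·AC·C·AC·AC·BA·C·AC·AC·BA·C·AC·BA·AC·BA·C·AC·AC·BA·C·AC
    A ↦ AC
    B ↦ C
    C ↦ BA

A->AC, B->C, C->BA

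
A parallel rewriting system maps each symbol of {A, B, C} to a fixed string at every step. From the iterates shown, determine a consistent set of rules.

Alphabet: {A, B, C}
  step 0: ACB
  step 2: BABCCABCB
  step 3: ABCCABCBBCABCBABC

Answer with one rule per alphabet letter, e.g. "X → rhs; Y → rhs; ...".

A->C, B->ABC, C->B

  step 2 ⇒ step 3: BABCCABCB ⇒ ABC·C·ABC·B·B·C·ABC·B·ABC
    A ↦ C
    B ↦ ABC
    C ↦ B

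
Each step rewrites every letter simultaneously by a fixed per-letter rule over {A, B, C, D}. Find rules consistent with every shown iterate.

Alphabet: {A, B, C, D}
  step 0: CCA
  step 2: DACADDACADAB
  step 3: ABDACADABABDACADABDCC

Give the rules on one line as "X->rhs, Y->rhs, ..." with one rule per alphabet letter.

  step 2 ⇒ step 3: DACADDACADAB ⇒ AB·D·ACA·D·AB·AB·D·ACA·D·AB·D·CC
    A ↦ D
    B ↦ CC
    C ↦ ACA
    D ↦ AB

A->D, B->CC, C->ACA, D->AB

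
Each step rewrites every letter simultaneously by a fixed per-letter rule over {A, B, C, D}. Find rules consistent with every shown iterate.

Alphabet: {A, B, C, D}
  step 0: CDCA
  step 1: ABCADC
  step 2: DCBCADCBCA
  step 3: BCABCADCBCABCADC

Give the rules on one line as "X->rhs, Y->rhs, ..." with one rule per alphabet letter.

  step 2 ⇒ step 3: DCBCADCBCA ⇒ BC·A·BC·A·DC·BC·A·BC·A·DC
    A ↦ DC
    B ↦ BC
    C ↦ A
    D ↦ BC

A->DC, B->BC, C->A, D->BC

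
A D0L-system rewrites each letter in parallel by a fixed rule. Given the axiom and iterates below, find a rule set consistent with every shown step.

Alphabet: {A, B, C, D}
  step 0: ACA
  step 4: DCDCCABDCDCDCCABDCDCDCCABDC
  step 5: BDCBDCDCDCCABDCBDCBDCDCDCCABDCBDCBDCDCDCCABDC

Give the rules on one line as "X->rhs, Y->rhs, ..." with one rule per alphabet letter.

A->DC, B->CA, C->DC, D->B

  step 4 ⇒ step 5: DCDCCABDCDCDCCABDCDCDCCABDC ⇒ B·DC·B·DC·DC·DC·CA·B·DC·B·DC·B·DC·DC·DC·CA·B·DC·B·DC·B·DC·DC·DC·CA·B·DC
    A ↦ DC
    B ↦ CA
    C ↦ DC
    D ↦ B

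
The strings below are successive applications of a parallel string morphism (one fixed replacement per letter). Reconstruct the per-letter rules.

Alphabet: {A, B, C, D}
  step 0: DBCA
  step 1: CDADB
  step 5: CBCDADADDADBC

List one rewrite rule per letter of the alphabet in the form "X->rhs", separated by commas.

A->B, B->D, C->AD, D->C

  step 0 ⇒ step 1: DBCA ⇒ C·D·AD·B
    A ↦ B
    B ↦ D
    C ↦ AD
    D ↦ C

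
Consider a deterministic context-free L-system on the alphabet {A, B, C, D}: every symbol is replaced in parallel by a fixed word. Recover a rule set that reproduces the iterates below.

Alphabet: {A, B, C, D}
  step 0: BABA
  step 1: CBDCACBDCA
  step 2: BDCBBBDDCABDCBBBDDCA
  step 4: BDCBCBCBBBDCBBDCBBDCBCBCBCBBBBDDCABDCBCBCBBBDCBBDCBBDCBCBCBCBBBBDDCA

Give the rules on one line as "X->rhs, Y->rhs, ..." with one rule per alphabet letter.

  step 1 ⇒ step 2: CBDCACBDCA ⇒ BD·CB·B·BD·DCA·BD·CB·B·BD·DCA
    A ↦ DCA
    B ↦ CB
    C ↦ BD
    D ↦ B

A->DCA, B->CB, C->BD, D->B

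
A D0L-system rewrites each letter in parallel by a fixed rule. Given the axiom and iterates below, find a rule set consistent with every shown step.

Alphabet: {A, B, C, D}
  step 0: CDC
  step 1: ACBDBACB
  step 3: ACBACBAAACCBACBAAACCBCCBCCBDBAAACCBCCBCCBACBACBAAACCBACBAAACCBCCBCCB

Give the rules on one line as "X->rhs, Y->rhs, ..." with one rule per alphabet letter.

A->CCB, B->AAA, C->ACB, D->DB

  step 0 ⇒ step 1: CDC ⇒ ACB·DB·ACB
    C ↦ ACB
    D ↦ DB
    A ↦ CCB  (constrained at step 1)
    B ↦ AAA  (constrained at step 1)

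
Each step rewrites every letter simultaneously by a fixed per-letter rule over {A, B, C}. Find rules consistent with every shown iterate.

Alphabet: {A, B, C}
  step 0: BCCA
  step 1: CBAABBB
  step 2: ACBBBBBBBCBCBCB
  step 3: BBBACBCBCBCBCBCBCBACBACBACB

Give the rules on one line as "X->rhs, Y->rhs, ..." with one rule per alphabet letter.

A->BBB, B->CB, C->A

  step 2 ⇒ step 3: ACBBBBBBBCBCBCB ⇒ BBB·A·CB·CB·CB·CB·CB·CB·CB·A·CB·A·CB·A·CB
    A ↦ BBB
    B ↦ CB
    C ↦ A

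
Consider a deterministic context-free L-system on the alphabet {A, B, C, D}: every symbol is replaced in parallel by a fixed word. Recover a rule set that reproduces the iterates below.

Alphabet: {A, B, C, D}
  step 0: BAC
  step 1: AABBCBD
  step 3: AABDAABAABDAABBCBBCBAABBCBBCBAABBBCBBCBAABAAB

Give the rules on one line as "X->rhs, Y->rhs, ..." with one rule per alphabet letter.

A->BCB, B->AAB, C->D, D->B

  step 0 ⇒ step 1: BAC ⇒ AAB·BCB·D
    A ↦ BCB
    B ↦ AAB
    C ↦ D
    D ↦ B  (constrained at step 1)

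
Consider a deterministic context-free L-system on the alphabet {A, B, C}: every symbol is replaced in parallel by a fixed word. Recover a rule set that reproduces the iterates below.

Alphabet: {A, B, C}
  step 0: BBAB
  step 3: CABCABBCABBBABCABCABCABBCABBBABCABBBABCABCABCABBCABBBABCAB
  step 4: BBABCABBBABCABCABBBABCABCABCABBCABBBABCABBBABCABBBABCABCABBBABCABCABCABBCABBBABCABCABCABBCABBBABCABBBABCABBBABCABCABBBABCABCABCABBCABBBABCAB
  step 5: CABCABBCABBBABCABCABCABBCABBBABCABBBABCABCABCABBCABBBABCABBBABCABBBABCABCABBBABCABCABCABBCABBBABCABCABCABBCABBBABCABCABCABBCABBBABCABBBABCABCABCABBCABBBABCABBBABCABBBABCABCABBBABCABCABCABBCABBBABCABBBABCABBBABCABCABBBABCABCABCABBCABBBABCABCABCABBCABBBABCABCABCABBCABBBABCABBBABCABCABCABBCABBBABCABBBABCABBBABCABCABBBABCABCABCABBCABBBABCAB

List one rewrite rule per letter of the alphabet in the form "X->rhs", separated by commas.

A->B, B->CAB, C->BBA

  step 4 ⇒ step 5: BBABCABBBABCABCABBBABCABCABCABBCABBBABCABBBABCABBBABCABCABBBABCABCABCABBCABBBABCABCABCABBCABBBABCABBBABCABBBABCABCABBBABCABCABCABBCABBBABCAB ⇒ CAB·CAB·B·CAB·BBA·B·CAB·CAB·CAB·B·CAB·BBA·B·CAB·BBA·B·CAB·CAB·CAB·B·CAB·BBA·B·CAB·BBA·B·CAB·BBA·B·CAB·CAB·BBA·B·CAB·CAB·CAB·B·CAB·BBA·B·CAB·CAB·CAB·B·CAB·BBA·B·CAB·CAB·CAB·B·CAB·BBA·B·CAB·BBA·B·CAB·CAB·CAB·B·CAB·BBA·B·CAB·BBA·B·CAB·BBA·B·CAB·CAB·BBA·B·CAB·CAB·CAB·B·CAB·BBA·B·CAB·BBA·B·CAB·BBA·B·CAB·CAB·BBA·B·CAB·CAB·CAB·B·CAB·BBA·B·CAB·CAB·CAB·B·CAB·BBA·B·CAB·CAB·CAB·B·CAB·BBA·B·CAB·BBA·B·CAB·CAB·CAB·B·CAB·BBA·B·CAB·BBA·B·CAB·BBA·B·CAB·CAB·BBA·B·CAB·CAB·CAB·B·CAB·BBA·B·CAB
    A ↦ B
    B ↦ CAB
    C ↦ BBA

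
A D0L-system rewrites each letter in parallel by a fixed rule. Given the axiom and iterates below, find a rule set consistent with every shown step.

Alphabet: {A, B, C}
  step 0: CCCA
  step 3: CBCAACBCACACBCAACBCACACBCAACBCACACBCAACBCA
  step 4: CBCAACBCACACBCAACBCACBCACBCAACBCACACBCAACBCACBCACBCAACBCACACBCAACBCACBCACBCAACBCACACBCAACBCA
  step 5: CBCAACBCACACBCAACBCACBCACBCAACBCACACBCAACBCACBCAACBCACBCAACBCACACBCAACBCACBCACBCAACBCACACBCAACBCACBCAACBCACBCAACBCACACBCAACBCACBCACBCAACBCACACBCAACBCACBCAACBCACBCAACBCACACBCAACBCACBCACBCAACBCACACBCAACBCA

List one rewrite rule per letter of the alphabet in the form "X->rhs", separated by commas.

A->CA, B->CAA, C->CB

  step 4 ⇒ step 5: CBCAACBCACACBCAACBCACBCACBCAACBCACACBCAACBCACBCACBCAACBCACACBCAACBCACBCACBCAACBCACACBCAACBCA ⇒ CB·CAA·CB·CA·CA·CB·CAA·CB·CA·CB·CA·CB·CAA·CB·CA·CA·CB·CAA·CB·CA·CB·CAA·CB·CA·CB·CAA·CB·CA·CA·CB·CAA·CB·CA·CB·CA·CB·CAA·CB·CA·CA·CB·CAA·CB·CA·CB·CAA·CB·CA·CB·CAA·CB·CA·CA·CB·CAA·CB·CA·CB·CA·CB·CAA·CB·CA·CA·CB·CAA·CB·CA·CB·CAA·CB·CA·CB·CAA·CB·CA·CA·CB·CAA·CB·CA·CB·CA·CB·CAA·CB·CA·CA·CB·CAA·CB·CA
    A ↦ CA
    B ↦ CAA
    C ↦ CB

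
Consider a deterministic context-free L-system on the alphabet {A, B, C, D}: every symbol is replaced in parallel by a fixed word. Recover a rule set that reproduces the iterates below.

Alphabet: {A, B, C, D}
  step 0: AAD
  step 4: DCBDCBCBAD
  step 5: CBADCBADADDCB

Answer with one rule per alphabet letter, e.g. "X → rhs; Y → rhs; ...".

  step 4 ⇒ step 5: DCBDCBCBAD ⇒ CB·A·D·CB·A·D·A·D·D·CB
    A ↦ D
    B ↦ D
    C ↦ A
    D ↦ CB

A->D, B->D, C->A, D->CB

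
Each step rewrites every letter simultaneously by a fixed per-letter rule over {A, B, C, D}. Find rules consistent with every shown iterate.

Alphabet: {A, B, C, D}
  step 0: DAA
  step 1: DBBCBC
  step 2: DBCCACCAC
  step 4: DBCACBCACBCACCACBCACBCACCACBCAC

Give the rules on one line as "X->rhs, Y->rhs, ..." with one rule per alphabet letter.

A->BC, B->C, C->AC, D->DB

  step 1 ⇒ step 2: DBBCBC ⇒ DB·C·C·AC·C·AC
    B ↦ C
    C ↦ AC
    D ↦ DB
  step 0 ⇒ step 1: DAA ⇒ DB·BC·BC
    A ↦ BC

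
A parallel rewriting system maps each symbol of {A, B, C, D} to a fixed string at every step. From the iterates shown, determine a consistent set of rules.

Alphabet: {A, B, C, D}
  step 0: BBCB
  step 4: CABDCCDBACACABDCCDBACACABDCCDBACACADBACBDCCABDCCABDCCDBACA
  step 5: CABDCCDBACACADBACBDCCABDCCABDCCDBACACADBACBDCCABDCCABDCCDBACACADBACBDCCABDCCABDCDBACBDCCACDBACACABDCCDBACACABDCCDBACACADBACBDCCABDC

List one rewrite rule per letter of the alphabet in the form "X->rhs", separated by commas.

  step 4 ⇒ step 5: CABDCCDBACACABDCCDBACACABDCCDBACACADBACBDCCABDCCABDCCDBACA ⇒ CA·BDC·C·DBA·CA·CA·DBA·C·BDC·CA·BDC·CA·BDC·C·DBA·CA·CA·DBA·C·BDC·CA·BDC·CA·BDC·C·DBA·CA·CA·DBA·C·BDC·CA·BDC·CA·BDC·DBA·C·BDC·CA·C·DBA·CA·CA·BDC·C·DBA·CA·CA·BDC·C·DBA·CA·CA·DBA·C·BDC·CA·BDC
    A ↦ BDC
    B ↦ C
    C ↦ CA
    D ↦ DBA

A->BDC, B->C, C->CA, D->DBA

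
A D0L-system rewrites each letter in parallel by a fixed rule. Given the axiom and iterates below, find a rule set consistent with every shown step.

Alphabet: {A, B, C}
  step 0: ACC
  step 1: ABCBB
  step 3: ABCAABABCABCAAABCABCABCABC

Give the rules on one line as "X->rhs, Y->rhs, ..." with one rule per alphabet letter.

  step 0 ⇒ step 1: ACC ⇒ ABC·B·B
    A ↦ ABC
    C ↦ B
    B ↦ AA  (constrained at step 1)

A->ABC, B->AA, C->B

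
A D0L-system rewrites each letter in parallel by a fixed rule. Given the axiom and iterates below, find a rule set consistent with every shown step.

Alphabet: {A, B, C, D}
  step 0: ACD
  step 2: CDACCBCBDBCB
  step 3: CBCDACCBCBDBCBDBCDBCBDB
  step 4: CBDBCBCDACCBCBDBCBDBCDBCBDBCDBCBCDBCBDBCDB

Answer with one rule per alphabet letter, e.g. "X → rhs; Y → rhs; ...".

  step 3 ⇒ step 4: CBCDACCBCBDBCBDBCDBCBDB ⇒ CB·DB·CB·C·DAC·CB·CB·DB·CB·DB·C·DB·CB·DB·C·DB·CB·C·DB·CB·DB·C·DB
    A ↦ DAC
    B ↦ DB
    C ↦ CB
    D ↦ C

A->DAC, B->DB, C->CB, D->C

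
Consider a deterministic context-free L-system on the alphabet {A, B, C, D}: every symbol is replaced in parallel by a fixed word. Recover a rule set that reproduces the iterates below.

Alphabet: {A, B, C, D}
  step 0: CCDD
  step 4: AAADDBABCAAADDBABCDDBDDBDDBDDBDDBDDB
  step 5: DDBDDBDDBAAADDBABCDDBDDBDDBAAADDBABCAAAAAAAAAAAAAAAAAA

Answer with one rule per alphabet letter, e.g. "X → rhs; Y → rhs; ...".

  step 4 ⇒ step 5: AAADDBABCAAADDBABCDDBDDBDDBDDBDDBDDB ⇒ DDB·DDB·DDB·A·A·A·DDB·A·BC·DDB·DDB·DDB·A·A·A·DDB·A·BC·A·A·A·A·A·A·A·A·A·A·A·A·A·A·A·A·A·A
    A ↦ DDB
    B ↦ A
    C ↦ BC
    D ↦ A

A->DDB, B->A, C->BC, D->A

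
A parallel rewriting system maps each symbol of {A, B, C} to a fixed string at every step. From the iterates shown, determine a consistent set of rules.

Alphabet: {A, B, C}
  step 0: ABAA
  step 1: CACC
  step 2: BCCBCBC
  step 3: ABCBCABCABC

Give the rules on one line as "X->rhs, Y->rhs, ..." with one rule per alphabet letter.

  step 2 ⇒ step 3: BCCBCBC ⇒ A·BC·BC·A·BC·A·BC
    B ↦ A
    C ↦ BC
  step 0 ⇒ step 1: ABAA ⇒ C·A·C·C
    A ↦ C

A->C, B->A, C->BC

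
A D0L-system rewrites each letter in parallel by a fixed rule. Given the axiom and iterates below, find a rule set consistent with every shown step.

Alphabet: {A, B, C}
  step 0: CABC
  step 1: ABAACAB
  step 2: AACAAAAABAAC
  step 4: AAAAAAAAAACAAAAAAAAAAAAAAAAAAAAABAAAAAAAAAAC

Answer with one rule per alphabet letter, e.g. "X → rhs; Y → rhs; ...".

A->AA, B->C, C->AB

  step 1 ⇒ step 2: ABAACAB ⇒ AA·C·AA·AA·AB·AA·C
    A ↦ AA
    B ↦ C
    C ↦ AB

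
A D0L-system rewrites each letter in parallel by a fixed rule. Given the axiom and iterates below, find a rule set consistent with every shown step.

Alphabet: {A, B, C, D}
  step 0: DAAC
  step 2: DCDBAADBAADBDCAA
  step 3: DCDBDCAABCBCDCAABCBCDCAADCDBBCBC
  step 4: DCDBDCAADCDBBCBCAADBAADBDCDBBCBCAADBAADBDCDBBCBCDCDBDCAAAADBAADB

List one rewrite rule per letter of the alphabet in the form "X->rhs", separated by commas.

  step 3 ⇒ step 4: DCDBDCAABCBCDCAABCBCDCAADCDBBCBC ⇒ DC·DB·DC·AA·DC·DB·BC·BC·AA·DB·AA·DB·DC·DB·BC·BC·AA·DB·AA·DB·DC·DB·BC·BC·DC·DB·DC·AA·AA·DB·AA·DB
    A ↦ BC
    B ↦ AA
    C ↦ DB
    D ↦ DC

A->BC, B->AA, C->DB, D->DC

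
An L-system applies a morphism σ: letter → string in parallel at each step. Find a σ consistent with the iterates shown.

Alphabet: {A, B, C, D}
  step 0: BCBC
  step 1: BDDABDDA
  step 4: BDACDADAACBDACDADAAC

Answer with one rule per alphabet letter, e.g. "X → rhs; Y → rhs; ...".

  step 0 ⇒ step 1: BCBC ⇒ BD·DA·BD·DA
    B ↦ BD
    C ↦ DA
    A ↦ C  (constrained at step 1)
    D ↦ A  (constrained at step 1)

A->C, B->BD, C->DA, D->A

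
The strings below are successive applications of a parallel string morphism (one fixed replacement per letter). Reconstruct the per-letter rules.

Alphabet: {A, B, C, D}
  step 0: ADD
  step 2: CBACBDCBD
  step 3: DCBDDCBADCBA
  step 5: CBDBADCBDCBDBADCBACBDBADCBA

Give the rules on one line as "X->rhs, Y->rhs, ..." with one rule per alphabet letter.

A->BD, B->C, C->D, D->BA

  step 2 ⇒ step 3: CBACBDCBD ⇒ D·C·BD·D·C·BA·D·C·BA
    A ↦ BD
    B ↦ C
    C ↦ D
    D ↦ BA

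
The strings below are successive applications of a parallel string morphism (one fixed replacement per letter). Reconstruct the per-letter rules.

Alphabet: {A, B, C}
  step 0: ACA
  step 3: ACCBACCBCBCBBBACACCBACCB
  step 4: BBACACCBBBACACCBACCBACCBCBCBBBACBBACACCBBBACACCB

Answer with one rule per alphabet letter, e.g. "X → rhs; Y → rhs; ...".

A->BB, B->CB, C->AC

  step 3 ⇒ step 4: ACCBACCBCBCBBBACACCBACCB ⇒ BB·AC·AC·CB·BB·AC·AC·CB·AC·CB·AC·CB·CB·CB·BB·AC·BB·AC·AC·CB·BB·AC·AC·CB
    A ↦ BB
    B ↦ CB
    C ↦ AC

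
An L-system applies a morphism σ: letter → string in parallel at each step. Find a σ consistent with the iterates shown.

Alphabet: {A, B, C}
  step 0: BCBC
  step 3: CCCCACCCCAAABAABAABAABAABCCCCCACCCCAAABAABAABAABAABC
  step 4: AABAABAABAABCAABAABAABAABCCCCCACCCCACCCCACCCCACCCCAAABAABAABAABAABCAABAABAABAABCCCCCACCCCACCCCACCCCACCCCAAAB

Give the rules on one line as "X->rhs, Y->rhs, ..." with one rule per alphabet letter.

  step 3 ⇒ step 4: CCCCACCCCAAABAABAABAABAABCCCCCACCCCAAABAABAABAABAABC ⇒ AAB·AAB·AAB·AAB·C·AAB·AAB·AAB·AAB·C·C·C·CCA·C·C·CCA·C·C·CCA·C·C·CCA·C·C·CCA·AAB·AAB·AAB·AAB·AAB·C·AAB·AAB·AAB·AAB·C·C·C·CCA·C·C·CCA·C·C·CCA·C·C·CCA·C·C·CCA·AAB
    A ↦ C
    B ↦ CCA
    C ↦ AAB

A->C, B->CCA, C->AAB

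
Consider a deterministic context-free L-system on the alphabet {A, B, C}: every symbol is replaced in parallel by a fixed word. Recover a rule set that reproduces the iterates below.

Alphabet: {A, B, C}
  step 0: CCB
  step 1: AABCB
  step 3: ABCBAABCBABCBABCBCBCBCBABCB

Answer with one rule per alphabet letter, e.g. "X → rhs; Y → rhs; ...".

  step 0 ⇒ step 1: CCB ⇒ A·A·BCB
    B ↦ BCB
    C ↦ A
    A ↦ CBC  (constrained at step 1)

A->CBC, B->BCB, C->A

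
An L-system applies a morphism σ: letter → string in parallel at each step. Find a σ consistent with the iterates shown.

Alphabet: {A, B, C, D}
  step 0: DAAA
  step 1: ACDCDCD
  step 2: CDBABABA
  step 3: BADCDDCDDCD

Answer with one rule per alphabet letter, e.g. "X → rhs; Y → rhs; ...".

  step 2 ⇒ step 3: CDBABABA ⇒ B·A·D·CD·D·CD·D·CD
    A ↦ CD
    B ↦ D
    C ↦ B
    D ↦ A

A->CD, B->D, C->B, D->A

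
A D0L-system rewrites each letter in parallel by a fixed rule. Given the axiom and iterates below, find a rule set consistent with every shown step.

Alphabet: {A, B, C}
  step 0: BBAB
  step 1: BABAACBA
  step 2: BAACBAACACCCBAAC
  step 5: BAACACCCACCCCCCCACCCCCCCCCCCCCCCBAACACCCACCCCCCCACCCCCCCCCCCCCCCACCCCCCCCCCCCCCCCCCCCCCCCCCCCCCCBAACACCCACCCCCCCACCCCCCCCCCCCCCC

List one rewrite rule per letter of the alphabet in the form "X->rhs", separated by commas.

  step 1 ⇒ step 2: BABAACBA ⇒ BA·AC·BA·AC·AC·CC·BA·AC
    A ↦ AC
    B ↦ BA
    C ↦ CC

A->AC, B->BA, C->CC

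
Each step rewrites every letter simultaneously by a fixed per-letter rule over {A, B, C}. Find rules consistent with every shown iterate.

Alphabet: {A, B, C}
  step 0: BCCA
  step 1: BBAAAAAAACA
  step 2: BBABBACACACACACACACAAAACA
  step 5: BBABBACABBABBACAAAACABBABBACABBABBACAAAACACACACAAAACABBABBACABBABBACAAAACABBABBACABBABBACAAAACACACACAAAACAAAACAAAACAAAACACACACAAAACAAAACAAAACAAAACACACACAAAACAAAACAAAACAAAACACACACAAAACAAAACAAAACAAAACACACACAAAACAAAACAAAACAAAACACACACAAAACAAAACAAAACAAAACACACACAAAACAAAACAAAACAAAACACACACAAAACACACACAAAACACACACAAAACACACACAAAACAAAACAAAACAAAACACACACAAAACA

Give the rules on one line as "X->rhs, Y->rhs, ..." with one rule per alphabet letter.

A->CA, B->BBA, C->AAA

  step 1 ⇒ step 2: BBAAAAAAACA ⇒ BBA·BBA·CA·CA·CA·CA·CA·CA·CA·AAA·CA
    A ↦ CA
    B ↦ BBA
    C ↦ AAA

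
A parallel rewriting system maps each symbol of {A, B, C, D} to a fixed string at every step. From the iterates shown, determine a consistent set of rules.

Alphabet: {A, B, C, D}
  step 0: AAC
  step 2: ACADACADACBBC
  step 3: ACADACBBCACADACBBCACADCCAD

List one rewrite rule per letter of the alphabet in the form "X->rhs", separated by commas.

  step 2 ⇒ step 3: ACADACADACBBC ⇒ AC·AD·AC·BBC·AC·AD·AC·BBC·AC·AD·C·C·AD
    A ↦ AC
    B ↦ C
    C ↦ AD
    D ↦ BBC

A->AC, B->C, C->AD, D->BBC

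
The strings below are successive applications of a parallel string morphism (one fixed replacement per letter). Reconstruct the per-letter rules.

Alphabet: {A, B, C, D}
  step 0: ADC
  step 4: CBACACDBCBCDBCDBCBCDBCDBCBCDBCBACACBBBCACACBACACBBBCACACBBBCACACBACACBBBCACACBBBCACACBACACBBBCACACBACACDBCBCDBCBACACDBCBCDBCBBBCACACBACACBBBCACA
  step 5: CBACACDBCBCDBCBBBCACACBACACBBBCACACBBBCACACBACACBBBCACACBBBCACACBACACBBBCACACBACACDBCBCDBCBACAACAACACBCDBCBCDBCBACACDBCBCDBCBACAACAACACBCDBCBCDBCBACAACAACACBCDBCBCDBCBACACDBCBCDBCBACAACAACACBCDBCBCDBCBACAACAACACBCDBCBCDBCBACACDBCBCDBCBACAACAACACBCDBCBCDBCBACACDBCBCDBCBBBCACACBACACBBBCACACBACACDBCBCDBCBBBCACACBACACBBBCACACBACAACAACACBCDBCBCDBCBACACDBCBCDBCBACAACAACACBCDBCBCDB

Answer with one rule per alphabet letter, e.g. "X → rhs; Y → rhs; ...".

  step 4 ⇒ step 5: CBACACDBCBCDBCDBCBCDBCDBCBCDBCBACACBBBCACACBACACBBBCACACBBBCACACBACACBBBCACACBBBCACACBACACBBBCACACBACACDBCBCDBCBACACDBCBCDBCBBBCACACBACACBBBCACA ⇒ CB·ACA·CDB·CB·CDB·CB·BBC·ACA·CB·ACA·CB·BBC·ACA·CB·BBC·ACA·CB·ACA·CB·BBC·ACA·CB·BBC·ACA·CB·ACA·CB·BBC·ACA·CB·ACA·CDB·CB·CDB·CB·ACA·ACA·ACA·CB·CDB·CB·CDB·CB·ACA·CDB·CB·CDB·CB·ACA·ACA·ACA·CB·CDB·CB·CDB·CB·ACA·ACA·ACA·CB·CDB·CB·CDB·CB·ACA·CDB·CB·CDB·CB·ACA·ACA·ACA·CB·CDB·CB·CDB·CB·ACA·ACA·ACA·CB·CDB·CB·CDB·CB·ACA·CDB·CB·CDB·CB·ACA·ACA·ACA·CB·CDB·CB·CDB·CB·ACA·CDB·CB·CDB·CB·BBC·ACA·CB·ACA·CB·BBC·ACA·CB·ACA·CDB·CB·CDB·CB·BBC·ACA·CB·ACA·CB·BBC·ACA·CB·ACA·ACA·ACA·CB·CDB·CB·CDB·CB·ACA·CDB·CB·CDB·CB·ACA·ACA·ACA·CB·CDB·CB·CDB
    A ↦ CDB
    B ↦ ACA
    C ↦ CB
    D ↦ BBC

A->CDB, B->ACA, C->CB, D->BBC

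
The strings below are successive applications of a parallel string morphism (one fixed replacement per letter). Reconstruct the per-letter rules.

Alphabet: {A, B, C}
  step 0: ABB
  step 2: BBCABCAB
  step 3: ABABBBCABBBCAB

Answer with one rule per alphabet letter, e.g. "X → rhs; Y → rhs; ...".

A->C, B->AB, C->BB

  step 2 ⇒ step 3: BBCABCAB ⇒ AB·AB·BB·C·AB·BB·C·AB
    A ↦ C
    B ↦ AB
    C ↦ BB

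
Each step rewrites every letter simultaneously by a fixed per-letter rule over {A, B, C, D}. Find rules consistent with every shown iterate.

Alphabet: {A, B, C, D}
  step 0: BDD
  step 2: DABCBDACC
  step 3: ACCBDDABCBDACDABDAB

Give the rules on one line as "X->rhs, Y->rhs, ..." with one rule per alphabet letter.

  step 2 ⇒ step 3: DABCBDACC ⇒ A·C·CBD·DAB·CBD·A·C·DAB·DAB
    A ↦ C
    B ↦ CBD
    C ↦ DAB
    D ↦ A

A->C, B->CBD, C->DAB, D->A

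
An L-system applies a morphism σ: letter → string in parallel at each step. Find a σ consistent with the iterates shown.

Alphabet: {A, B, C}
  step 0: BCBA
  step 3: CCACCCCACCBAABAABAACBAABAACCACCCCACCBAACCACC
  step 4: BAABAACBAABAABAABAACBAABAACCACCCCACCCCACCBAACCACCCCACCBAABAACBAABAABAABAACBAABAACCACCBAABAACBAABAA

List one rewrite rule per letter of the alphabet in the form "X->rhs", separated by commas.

A->C, B->CCA, C->BAA

  step 3 ⇒ step 4: CCACCCCACCBAABAABAACBAABAACCACCCCACCBAACCACC ⇒ BAA·BAA·C·BAA·BAA·BAA·BAA·C·BAA·BAA·CCA·C·C·CCA·C·C·CCA·C·C·BAA·CCA·C·C·CCA·C·C·BAA·BAA·C·BAA·BAA·BAA·BAA·C·BAA·BAA·CCA·C·C·BAA·BAA·C·BAA·BAA
    A ↦ C
    B ↦ CCA
    C ↦ BAA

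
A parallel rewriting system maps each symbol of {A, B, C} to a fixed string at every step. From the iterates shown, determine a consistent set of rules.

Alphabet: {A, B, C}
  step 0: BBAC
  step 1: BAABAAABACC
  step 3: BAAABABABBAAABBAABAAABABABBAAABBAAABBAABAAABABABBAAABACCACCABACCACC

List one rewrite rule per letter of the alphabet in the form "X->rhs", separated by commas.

  step 0 ⇒ step 1: BBAC ⇒ BAA·BAA·AB·ACC
    A ↦ AB
    B ↦ BAA
    C ↦ ACC

A->AB, B->BAA, C->ACC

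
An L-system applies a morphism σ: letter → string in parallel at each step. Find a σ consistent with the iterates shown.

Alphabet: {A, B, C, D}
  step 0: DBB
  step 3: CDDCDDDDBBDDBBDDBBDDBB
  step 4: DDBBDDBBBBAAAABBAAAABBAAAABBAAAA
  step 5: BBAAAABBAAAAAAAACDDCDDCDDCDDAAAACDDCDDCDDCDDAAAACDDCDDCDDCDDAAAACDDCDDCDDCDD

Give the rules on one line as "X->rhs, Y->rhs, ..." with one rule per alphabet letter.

A->CDD, B->AA, C->DD, D->B

  step 4 ⇒ step 5: DDBBDDBBBBAAAABBAAAABBAAAABBAAAA ⇒ B·B·AA·AA·B·B·AA·AA·AA·AA·CDD·CDD·CDD·CDD·AA·AA·CDD·CDD·CDD·CDD·AA·AA·CDD·CDD·CDD·CDD·AA·AA·CDD·CDD·CDD·CDD
    A ↦ CDD
    B ↦ AA
    D ↦ B
  step 3 ⇒ step 4: CDDCDDDDBBDDBBDDBBDDBB ⇒ DD·B·B·DD·B·B·B·B·AA·AA·B·B·AA·AA·B·B·AA·AA·B·B·AA·AA
    C ↦ DD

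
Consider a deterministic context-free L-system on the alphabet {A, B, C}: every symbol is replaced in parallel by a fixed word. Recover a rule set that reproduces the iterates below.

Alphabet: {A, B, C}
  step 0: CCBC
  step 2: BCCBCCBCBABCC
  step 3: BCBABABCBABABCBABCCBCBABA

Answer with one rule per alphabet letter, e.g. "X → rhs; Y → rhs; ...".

A->C, B->BC, C->BA

  step 2 ⇒ step 3: BCCBCCBCBABCC ⇒ BC·BA·BA·BC·BA·BA·BC·BA·BC·C·BC·BA·BA
    A ↦ C
    B ↦ BC
    C ↦ BA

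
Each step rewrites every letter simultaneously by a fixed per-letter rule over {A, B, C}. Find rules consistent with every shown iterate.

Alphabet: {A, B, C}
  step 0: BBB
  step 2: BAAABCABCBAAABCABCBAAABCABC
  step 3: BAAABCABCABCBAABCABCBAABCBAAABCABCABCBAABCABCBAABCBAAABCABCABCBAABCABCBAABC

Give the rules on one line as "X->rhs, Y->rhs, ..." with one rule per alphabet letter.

  step 2 ⇒ step 3: BAAABCABCBAAABCABCBAAABCABC ⇒ BAA·ABC·ABC·ABC·BAA·BC·ABC·BAA·BC·BAA·ABC·ABC·ABC·BAA·BC·ABC·BAA·BC·BAA·ABC·ABC·ABC·BAA·BC·ABC·BAA·BC
    A ↦ ABC
    B ↦ BAA
    C ↦ BC

A->ABC, B->BAA, C->BC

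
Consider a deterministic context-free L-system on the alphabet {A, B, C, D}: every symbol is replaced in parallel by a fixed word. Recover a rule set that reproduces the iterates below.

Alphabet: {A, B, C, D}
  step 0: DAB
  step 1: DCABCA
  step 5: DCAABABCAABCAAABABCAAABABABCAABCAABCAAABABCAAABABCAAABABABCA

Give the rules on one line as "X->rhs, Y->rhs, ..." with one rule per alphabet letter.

  step 0 ⇒ step 1: DAB ⇒ DC·AB·CA
    A ↦ AB
    B ↦ CA
    D ↦ DC
    C ↦ A  (constrained at step 1)

A->AB, B->CA, C->A, D->DC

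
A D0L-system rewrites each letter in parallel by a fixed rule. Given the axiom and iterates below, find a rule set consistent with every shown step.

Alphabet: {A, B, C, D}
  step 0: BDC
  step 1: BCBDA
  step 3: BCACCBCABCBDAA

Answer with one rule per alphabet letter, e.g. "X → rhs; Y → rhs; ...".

A->CC, B->BC, C->A, D->BD

  step 0 ⇒ step 1: BDC ⇒ BC·BD·A
    B ↦ BC
    C ↦ A
    D ↦ BD
    A ↦ CC  (constrained at step 1)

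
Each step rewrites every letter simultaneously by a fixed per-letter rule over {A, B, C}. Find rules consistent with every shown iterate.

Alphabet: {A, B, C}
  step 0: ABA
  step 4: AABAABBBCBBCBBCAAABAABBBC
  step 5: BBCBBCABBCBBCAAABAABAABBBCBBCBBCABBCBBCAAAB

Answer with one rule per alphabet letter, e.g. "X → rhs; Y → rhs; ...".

A->BBC, B->A, C->B

  step 4 ⇒ step 5: AABAABBBCBBCBBCAAABAABBBC ⇒ BBC·BBC·A·BBC·BBC·A·A·A·B·A·A·B·A·A·B·BBC·BBC·BBC·A·BBC·BBC·A·A·A·B
    A ↦ BBC
    B ↦ A
    C ↦ B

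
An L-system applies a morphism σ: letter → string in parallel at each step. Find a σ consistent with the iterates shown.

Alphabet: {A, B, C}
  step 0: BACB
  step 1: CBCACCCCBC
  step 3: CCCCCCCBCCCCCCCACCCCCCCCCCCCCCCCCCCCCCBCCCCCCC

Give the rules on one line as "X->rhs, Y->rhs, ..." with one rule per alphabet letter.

  step 0 ⇒ step 1: BACB ⇒ CBC·AC·CC·CBC
    A ↦ AC
    B ↦ CBC
    C ↦ CC

A->AC, B->CBC, C->CC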